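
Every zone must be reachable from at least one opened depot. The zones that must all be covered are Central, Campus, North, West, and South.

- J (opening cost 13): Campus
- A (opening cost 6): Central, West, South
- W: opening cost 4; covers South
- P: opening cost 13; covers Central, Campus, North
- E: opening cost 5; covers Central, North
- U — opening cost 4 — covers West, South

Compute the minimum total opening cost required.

17

The greedy cost-per-new-zone heuristic would pick A, E, and J for 24, but a cheaper cover exists.
Choose P and U: together they cover Central, Campus, North, West, South — every zone.
Total opening cost: 13 + 4 = 17.
No cover costs less than 17.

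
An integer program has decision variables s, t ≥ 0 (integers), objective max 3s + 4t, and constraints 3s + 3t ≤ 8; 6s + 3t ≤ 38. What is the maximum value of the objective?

(s,t)=(0,2): 3·0+3·2=6≤8, 6·0+3·2=6≤38, objective 8.
(s,t)=(1,1): 3·1+3·1=6≤8, 6·1+3·1=9≤38, objective 7.
(s,t)=(0,1): 3·0+3·1=3≤8, 6·0+3·1=3≤38, objective 4.
Maximum is 8 at (s,t)=(0,2).

8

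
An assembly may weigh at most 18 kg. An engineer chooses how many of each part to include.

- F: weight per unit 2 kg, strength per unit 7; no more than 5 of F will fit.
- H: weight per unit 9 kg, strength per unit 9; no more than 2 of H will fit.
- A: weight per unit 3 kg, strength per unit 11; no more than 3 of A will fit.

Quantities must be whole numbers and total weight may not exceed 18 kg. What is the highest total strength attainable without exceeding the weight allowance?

5×F and 2×A: weight 16 ≤ 18, strength 5·7 + 2·11 = 57.
4×F and 3×A: weight 17 ≤ 18, strength 4·7 + 3·11 = 61.
Best is 61.

61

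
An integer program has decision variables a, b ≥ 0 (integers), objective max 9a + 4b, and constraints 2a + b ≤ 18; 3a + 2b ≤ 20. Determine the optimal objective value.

Relaxing integrality, the LP optimum is 60.00 at (a,b) = (6.67, 0), which is not an integer point.
(a,b)=(6,1): 2·6+1·1=13≤18, 3·6+2·1=20≤20, objective 58.
(a,b)=(6,0): 2·6+1·0=12≤18, 3·6+2·0=18≤20, objective 54.
No feasible integer point exceeds 58.

58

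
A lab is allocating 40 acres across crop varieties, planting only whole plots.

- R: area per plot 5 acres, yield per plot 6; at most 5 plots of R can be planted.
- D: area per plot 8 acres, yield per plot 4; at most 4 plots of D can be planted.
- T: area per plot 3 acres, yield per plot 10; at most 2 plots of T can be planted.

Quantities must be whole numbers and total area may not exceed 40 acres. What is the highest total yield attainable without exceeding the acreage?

This is a bounded integer knapsack.
5×R and 2×T: area 31 ≤ 40, yield 5·6 + 2·10 = 50.
5×R, 1×D, and 2×T: area 39 ≤ 40, yield 5·6 + 1·4 + 2·10 = 54.
Best is 54.

54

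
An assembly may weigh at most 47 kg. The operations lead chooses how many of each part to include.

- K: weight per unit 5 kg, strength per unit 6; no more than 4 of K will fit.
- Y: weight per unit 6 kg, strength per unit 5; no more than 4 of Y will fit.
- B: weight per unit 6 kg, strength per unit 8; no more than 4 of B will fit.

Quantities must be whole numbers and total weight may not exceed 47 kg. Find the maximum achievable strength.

B has the best ratio (8/6); taking only B gives at most 4×8 = 32 (stopped by the supply cap of 4).
Mixing does better — 4×K and 4×B: weight 44 ≤ 47, strength 4·6 + 4·8 = 56.

56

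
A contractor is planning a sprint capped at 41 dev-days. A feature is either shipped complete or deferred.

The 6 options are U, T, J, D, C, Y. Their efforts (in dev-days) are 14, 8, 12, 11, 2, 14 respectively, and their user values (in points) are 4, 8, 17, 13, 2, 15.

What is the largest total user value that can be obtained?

47

Allowing fractional choices, the relaxed optimum would be about 49.0, but features are indivisible.
J + D + C + Y: effort 12 + 11 + 2 + 14 = 39 ≤ 41, user value 17 + 13 + 2 + 15 = 47.
J + D + Y: effort 12 + 11 + 14 = 37 ≤ 41, user value 17 + 13 + 15 = 45.
T + J + C + Y: effort 8 + 12 + 2 + 14 = 36 ≤ 41, user value 8 + 17 + 2 + 15 = 42.
Best is J, D, C, and Y with total user value 47.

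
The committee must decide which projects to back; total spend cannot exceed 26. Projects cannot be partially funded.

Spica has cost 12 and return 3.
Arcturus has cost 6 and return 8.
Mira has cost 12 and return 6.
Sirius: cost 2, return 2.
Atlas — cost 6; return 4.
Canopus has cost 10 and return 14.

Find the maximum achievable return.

28

Allowing fractional choices, the relaxed optimum would be about 29.0, but projects are indivisible.
Arcturus + Sirius + Atlas + Canopus: cost 6 + 2 + 6 + 10 = 24 ≤ 26, return 8 + 2 + 4 + 14 = 28.
Arcturus + Atlas + Canopus: cost 6 + 6 + 10 = 22 ≤ 26, return 8 + 4 + 14 = 26.
Arcturus + Sirius + Canopus: cost 6 + 2 + 10 = 18 ≤ 26, return 8 + 2 + 14 = 24.
Best is Arcturus, Sirius, Atlas, and Canopus with total return 28.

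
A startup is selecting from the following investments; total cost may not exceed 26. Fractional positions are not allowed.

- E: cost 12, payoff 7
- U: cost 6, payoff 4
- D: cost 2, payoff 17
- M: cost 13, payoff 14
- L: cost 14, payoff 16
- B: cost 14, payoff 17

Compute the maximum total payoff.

U + D + B: cost 6 + 2 + 14 = 22 ≤ 26, payoff 4 + 17 + 17 = 38.
U + D + L: cost 6 + 2 + 14 = 22 ≤ 26, payoff 4 + 17 + 16 = 37.
U + D + M: cost 6 + 2 + 13 = 21 ≤ 26, payoff 4 + 17 + 14 = 35.
Best is U, D, and B with total payoff 38.

38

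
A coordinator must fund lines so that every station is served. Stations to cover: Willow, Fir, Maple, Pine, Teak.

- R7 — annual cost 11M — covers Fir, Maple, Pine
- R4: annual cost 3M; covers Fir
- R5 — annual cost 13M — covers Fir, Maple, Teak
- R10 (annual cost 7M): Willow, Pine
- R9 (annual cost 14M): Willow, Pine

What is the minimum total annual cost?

The greedy cost-per-new-station heuristic would pick R4, R10, and R5 for 23, but a cheaper cover exists.
Choose R5 and R10: together they cover Willow, Fir, Maple, Pine, Teak — every station.
Total annual cost: 13 + 7 = 20.
No cover costs less than 20.

20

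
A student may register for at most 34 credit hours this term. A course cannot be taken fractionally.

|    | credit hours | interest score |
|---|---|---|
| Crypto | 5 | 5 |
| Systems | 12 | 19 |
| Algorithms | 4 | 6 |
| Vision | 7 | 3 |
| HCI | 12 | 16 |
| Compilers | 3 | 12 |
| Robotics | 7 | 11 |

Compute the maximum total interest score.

58

Crypto + Systems + Algorithms + Compilers + Robotics: credit hours 5 + 12 + 4 + 3 + 7 = 31 ≤ 34, interest score 5 + 19 + 6 + 12 + 11 = 53.
Systems + HCI + Compilers + Robotics: credit hours 12 + 12 + 3 + 7 = 34 ≤ 34, interest score 19 + 16 + 12 + 11 = 58.
Systems + Algorithms + HCI + Compilers: credit hours 12 + 4 + 12 + 3 = 31 ≤ 34, interest score 19 + 6 + 16 + 12 = 53.
Best is Systems, HCI, Compilers, and Robotics with total interest score 58.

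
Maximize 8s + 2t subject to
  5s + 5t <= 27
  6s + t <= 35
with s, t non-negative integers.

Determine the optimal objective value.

40

The continuous relaxation peaks at (5.4, 0) with value 43.20; rounding to a feasible lattice point costs some objective.
(s,t)=(5,0): 5·5+5·0=25≤27, 6·5+1·0=30≤35, objective 40.
(s,t)=(4,1): 5·4+5·1=25≤27, 6·4+1·1=25≤35, objective 34.
(s,t)=(4,0): 5·4+5·0=20≤27, 6·4+1·0=24≤35, objective 32.
Maximum is 40 at (s,t)=(5,0).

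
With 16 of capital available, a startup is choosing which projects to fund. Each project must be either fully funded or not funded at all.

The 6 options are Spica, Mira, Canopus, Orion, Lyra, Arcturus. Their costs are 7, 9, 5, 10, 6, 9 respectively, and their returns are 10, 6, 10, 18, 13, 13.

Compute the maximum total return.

31

Orion + Lyra: cost 10 + 6 = 16 ≤ 16, return 18 + 13 = 31.
Lyra + Arcturus: cost 6 + 9 = 15 ≤ 16, return 13 + 13 = 26.
Canopus + Orion: cost 5 + 10 = 15 ≤ 16, return 10 + 18 = 28.
Best is Orion and Lyra with total return 31.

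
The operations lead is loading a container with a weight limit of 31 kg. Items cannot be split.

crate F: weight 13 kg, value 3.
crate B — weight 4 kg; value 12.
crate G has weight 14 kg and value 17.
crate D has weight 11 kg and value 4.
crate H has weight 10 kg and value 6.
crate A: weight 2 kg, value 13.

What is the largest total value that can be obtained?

crate B + crate G + crate H + crate A: weight 4 + 14 + 10 + 2 = 30 ≤ 31, value 12 + 17 + 6 + 13 = 48.
crate B + crate G + crate D + crate A: weight 4 + 14 + 11 + 2 = 31 ≤ 31, value 12 + 17 + 4 + 13 = 46.
Best is crate B, crate G, crate H, and crate A with total value 48.

48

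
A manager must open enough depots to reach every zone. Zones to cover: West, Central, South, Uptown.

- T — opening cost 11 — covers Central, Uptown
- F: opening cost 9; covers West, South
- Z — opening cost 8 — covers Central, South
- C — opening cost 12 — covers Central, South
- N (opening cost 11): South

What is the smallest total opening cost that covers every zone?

20

The greedy cost-per-new-zone heuristic would pick Z, F, and T for 28, but a cheaper cover exists.
Choose T and F: together they cover West, Central, South, Uptown — every zone.
Total opening cost: 11 + 9 = 20.
No cover costs less than 20.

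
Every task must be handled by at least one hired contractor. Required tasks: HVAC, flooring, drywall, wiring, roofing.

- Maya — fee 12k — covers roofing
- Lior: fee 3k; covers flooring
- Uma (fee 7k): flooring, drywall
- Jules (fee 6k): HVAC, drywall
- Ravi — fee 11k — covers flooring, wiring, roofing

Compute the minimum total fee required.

Choose Jules and Ravi: together they cover HVAC, flooring, drywall, wiring, roofing — every task.
Total fee: 6 + 11 = 17.

17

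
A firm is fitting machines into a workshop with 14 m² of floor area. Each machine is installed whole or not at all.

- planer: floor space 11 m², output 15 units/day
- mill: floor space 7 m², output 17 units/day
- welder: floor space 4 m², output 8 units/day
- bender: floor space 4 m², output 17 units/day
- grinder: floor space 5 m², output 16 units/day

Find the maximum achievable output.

Treat it as a binary knapsack problem.
Take welder, bender, and grinder: floor space 4 + 4 + 5 = 13 ≤ 14, output 8 + 17 + 16 = 41.
No other feasible combination does better.

41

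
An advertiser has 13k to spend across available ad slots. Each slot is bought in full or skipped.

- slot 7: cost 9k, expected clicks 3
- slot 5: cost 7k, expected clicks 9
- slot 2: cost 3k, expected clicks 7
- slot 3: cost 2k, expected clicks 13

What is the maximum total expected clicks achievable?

29

Allowing fractional choices, the relaxed optimum would be about 29.3, but ad slots are indivisible.
slot 2 + slot 3: cost 3 + 2 = 5 ≤ 13, expected clicks 7 + 13 = 20.
slot 5 + slot 2 + slot 3: cost 7 + 3 + 2 = 12 ≤ 13, expected clicks 9 + 7 + 13 = 29.
slot 5 + slot 3: cost 7 + 2 = 9 ≤ 13, expected clicks 9 + 13 = 22.
Best is slot 5, slot 2, and slot 3 with total expected clicks 29.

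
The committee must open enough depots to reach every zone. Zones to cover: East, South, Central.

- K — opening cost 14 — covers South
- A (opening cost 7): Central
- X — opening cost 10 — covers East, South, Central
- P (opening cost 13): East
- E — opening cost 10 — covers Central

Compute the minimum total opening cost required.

X alone covers East, South, Central — every zone.
Total opening cost: 10.

10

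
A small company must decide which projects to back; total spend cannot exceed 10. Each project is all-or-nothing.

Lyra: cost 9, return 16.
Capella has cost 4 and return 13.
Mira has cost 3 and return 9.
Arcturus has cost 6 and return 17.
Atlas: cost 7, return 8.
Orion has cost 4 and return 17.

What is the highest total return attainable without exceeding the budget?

Allowing fractional choices, the relaxed optimum would be about 36.0, but projects are indivisible.
Capella + Arcturus: cost 4 + 6 = 10 ≤ 10, return 13 + 17 = 30.
Capella + Orion: cost 4 + 4 = 8 ≤ 10, return 13 + 17 = 30.
Arcturus + Orion: cost 6 + 4 = 10 ≤ 10, return 17 + 17 = 34.
Best is Arcturus and Orion with total return 34.

34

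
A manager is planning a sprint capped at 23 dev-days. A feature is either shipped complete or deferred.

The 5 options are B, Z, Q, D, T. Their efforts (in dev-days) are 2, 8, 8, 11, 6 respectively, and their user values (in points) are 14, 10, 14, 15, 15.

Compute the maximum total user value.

44

Allowing fractional choices, the relaxed optimum would be about 52.5, but features are indivisible.
B + Q + T: effort 2 + 8 + 6 = 16 ≤ 23, user value 14 + 14 + 15 = 43.
B + D + T: effort 2 + 11 + 6 = 19 ≤ 23, user value 14 + 15 + 15 = 44.
B + Q + D: effort 2 + 8 + 11 = 21 ≤ 23, user value 14 + 14 + 15 = 43.
Best is B, D, and T with total user value 44.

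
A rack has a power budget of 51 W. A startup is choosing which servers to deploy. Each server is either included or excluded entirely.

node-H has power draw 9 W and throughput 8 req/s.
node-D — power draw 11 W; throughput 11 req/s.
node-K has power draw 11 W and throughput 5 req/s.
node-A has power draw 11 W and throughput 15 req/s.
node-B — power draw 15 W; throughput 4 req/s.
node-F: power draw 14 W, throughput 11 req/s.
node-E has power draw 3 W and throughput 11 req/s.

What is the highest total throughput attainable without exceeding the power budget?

Treat it as a binary knapsack problem.
Take node-H, node-D, node-A, node-F, and node-E: power draw 9 + 11 + 11 + 14 + 3 = 48 ≤ 51, throughput 8 + 11 + 15 + 11 + 11 = 56.
No other feasible combination does better.

56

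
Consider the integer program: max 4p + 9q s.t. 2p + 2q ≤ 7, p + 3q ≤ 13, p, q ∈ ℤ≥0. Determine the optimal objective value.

(p,q)=(0,3) is feasible, giving 27.
(p,q)=(1,2) is feasible, giving 22.
(p,q)=(0,2) is feasible, giving 18.
Maximum is 27 at (p,q)=(0,3).

27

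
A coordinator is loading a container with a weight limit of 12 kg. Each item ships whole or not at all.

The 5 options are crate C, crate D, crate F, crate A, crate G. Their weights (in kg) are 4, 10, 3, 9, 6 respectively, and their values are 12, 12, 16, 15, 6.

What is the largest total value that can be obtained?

31

This is an integer program with binary decision variables.
Allowing fractional choices, the relaxed optimum would be about 36.3, but items are indivisible.
crate F + crate A: weight 3 + 9 = 12 ≤ 12, value 16 + 15 = 31.
crate C + crate F: weight 4 + 3 = 7 ≤ 12, value 12 + 16 = 28.
Best is crate F and crate A with total value 31.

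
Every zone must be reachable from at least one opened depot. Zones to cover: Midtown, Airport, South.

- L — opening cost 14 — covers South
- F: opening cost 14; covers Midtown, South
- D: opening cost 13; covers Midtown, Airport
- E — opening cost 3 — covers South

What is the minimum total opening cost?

Choose D and E: together they cover Midtown, Airport, South — every zone.
Total opening cost: 13 + 3 = 16.
No cover costs less than 16.

16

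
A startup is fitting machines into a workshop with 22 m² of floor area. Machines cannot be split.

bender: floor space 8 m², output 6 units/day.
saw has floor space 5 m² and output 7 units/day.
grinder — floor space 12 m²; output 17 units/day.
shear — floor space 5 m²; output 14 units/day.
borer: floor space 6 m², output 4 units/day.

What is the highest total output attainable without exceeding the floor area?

Take saw, grinder, and shear: floor space 5 + 12 + 5 = 22 ≤ 22, output 7 + 17 + 14 = 38.
No other feasible combination does better.

38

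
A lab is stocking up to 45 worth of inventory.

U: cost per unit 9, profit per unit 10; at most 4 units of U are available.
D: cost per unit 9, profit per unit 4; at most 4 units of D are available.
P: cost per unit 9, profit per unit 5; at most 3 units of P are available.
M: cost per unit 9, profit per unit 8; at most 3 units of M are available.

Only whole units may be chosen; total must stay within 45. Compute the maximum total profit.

48

This is a bounded integer knapsack.
4×U and 1×M: cost 45 ≤ 45, profit 4·10 + 1·8 = 48.
3×U and 2×M: cost 45 ≤ 45, profit 3·10 + 2·8 = 46.
Best is 48.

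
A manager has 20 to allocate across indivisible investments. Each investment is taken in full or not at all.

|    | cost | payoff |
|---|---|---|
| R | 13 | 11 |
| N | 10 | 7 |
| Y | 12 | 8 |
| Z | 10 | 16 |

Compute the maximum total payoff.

23

Treat it as a binary knapsack problem.
Z: cost 10 ≤ 20, payoff 16.
N + Z: cost 10 + 10 = 20 ≤ 20, payoff 7 + 16 = 23.
Best is N and Z with total payoff 23.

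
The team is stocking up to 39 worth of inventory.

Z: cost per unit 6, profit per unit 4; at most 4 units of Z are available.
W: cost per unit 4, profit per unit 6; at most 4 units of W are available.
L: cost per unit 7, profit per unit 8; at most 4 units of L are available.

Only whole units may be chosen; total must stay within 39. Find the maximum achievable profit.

48

This is a bounded integer knapsack.
W has the best ratio (6/4); taking only W gives at most 4×6 = 24 (stopped by the supply cap of 4).
Mixing does better — 4×W and 3×L: cost 37 ≤ 39, profit 4·6 + 3·8 = 48.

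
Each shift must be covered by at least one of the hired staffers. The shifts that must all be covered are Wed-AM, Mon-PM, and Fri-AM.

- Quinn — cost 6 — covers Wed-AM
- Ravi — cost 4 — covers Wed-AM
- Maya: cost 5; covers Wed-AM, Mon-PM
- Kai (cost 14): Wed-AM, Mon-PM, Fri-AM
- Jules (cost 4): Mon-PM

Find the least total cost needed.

Kai alone covers Wed-AM, Mon-PM, Fri-AM — every shift.
Total cost: 14.

14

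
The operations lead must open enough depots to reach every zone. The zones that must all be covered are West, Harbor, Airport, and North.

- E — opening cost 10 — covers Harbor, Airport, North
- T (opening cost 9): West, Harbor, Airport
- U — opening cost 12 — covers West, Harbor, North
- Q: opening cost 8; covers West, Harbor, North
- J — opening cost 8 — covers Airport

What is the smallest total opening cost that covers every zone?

Choose Q and J: together they cover West, Harbor, Airport, North — every zone.
Total opening cost: 8 + 8 = 16.
No cover costs less than 16.

16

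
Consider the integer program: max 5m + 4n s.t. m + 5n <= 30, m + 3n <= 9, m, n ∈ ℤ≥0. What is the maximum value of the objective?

(m,n)=(9,0): 1·9+5·0=9≤30, 1·9+3·0=9≤9, objective 45.
(m,n)=(8,0): 1·8+5·0=8≤30, 1·8+3·0=8≤9, objective 40.
Maximum is 45 at (m,n)=(9,0).

45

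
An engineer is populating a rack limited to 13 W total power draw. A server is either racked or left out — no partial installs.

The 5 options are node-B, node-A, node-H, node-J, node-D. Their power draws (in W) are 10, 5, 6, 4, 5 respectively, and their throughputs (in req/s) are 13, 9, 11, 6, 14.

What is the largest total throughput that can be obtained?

25

Allowing fractional choices, the relaxed optimum would be about 28.6, but servers are indivisible.
node-H + node-D: power draw 6 + 5 = 11 ≤ 13, throughput 11 + 14 = 25.
node-J + node-D: power draw 4 + 5 = 9 ≤ 13, throughput 6 + 14 = 20.
node-A + node-D: power draw 5 + 5 = 10 ≤ 13, throughput 9 + 14 = 23.
Best is node-H and node-D with total throughput 25.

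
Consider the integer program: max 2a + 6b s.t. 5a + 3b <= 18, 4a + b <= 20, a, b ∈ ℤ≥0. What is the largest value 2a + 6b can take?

36

(a,b)=(0,6): 5·0+3·6=18≤18, 4·0+1·6=6≤20, objective 36.
(a,b)=(0,5): 5·0+3·5=15≤18, 4·0+1·5=5≤20, objective 30.
Maximum is 36 at (a,b)=(0,6).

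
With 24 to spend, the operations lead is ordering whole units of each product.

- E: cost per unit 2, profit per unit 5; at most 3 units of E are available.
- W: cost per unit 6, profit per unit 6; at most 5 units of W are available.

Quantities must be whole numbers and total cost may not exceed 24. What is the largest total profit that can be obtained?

This is a bounded integer knapsack.
E has the best ratio (5/2); taking only E gives at most 3×5 = 15 (stopped by the supply cap of 3).
Mixing does better — 3×E and 3×W: cost 24 ≤ 24, profit 3·5 + 3·6 = 33.

33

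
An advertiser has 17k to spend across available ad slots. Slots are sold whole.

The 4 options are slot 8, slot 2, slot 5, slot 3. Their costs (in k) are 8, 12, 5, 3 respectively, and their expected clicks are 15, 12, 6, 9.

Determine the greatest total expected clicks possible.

Take slot 8, slot 5, and slot 3: cost 8 + 5 + 3 = 16 ≤ 17, expected clicks 15 + 6 + 9 = 30.
No other feasible combination does better.

30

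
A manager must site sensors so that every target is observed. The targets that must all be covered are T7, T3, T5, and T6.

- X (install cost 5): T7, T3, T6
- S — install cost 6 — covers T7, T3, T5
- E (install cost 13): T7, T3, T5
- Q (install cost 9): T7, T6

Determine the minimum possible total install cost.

Choose X and S: together they cover T7, T3, T5, T6 — every target.
Total install cost: 5 + 6 = 11.
No cover costs less than 11.

11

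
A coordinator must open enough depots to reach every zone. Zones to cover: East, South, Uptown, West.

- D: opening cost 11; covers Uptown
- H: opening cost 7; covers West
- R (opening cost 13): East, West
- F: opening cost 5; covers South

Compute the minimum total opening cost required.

Choose D, R, and F: together they cover East, South, Uptown, West — every zone.
Total opening cost: 11 + 13 + 5 = 29.

29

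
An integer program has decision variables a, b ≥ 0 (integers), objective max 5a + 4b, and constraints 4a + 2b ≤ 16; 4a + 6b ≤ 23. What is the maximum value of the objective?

20

The continuous relaxation peaks at (3.12, 1.75) with value 22.62; rounding to a feasible lattice point costs some objective.
(a,b)=(4,0): 4·4+2·0=16≤16, 4·4+6·0=16≤23, objective 20.
(a,b)=(3,1): 4·3+2·1=14≤16, 4·3+6·1=18≤23, objective 19.
(a,b)=(2,2): 4·2+2·2=12≤16, 4·2+6·2=20≤23, objective 18.
(a,b)=(3,0): 4·3+2·0=12≤16, 4·3+6·0=12≤23, objective 15.
No feasible integer point exceeds 20.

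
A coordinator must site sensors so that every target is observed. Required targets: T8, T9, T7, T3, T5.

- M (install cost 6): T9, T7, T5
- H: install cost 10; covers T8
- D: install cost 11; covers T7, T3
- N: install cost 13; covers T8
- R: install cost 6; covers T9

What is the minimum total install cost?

27

Choose M, H, and D: together they cover T8, T9, T7, T3, T5 — every target.
Total install cost: 6 + 10 + 11 = 27.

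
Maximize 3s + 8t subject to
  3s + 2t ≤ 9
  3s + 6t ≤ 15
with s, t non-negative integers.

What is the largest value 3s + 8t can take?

Relaxing integrality, the LP optimum is 20.00 at (s,t) = (0, 2.5), which is not an integer point.
(s,t)=(1,2) is feasible, giving 19.
(s,t)=(0,2) is feasible, giving 16.
(s,t)=(2,1) is feasible, giving 14.
No feasible integer point exceeds 19.

19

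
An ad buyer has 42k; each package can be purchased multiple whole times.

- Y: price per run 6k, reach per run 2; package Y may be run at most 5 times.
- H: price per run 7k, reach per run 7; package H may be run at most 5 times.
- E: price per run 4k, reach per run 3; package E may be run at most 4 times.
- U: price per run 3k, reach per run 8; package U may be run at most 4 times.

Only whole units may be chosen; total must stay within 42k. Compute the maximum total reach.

4×H and 4×U: price 40 ≤ 42, reach 4·7 + 4·8 = 60.
3×H, 2×E, and 4×U: price 41 ≤ 42, reach 3·7 + 2·3 + 4·8 = 59.
Best is 60.

60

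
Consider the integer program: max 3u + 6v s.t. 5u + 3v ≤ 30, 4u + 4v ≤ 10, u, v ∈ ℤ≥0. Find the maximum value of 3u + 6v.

Relaxing integrality, the LP optimum is 15.00 at (u,v) = (0, 2.5), which is not an integer point.
(u,v)=(0,2): 5·0+3·2=6≤30, 4·0+4·2=8≤10, objective 12.
(u,v)=(1,1): 5·1+3·1=8≤30, 4·1+4·1=8≤10, objective 9.
(u,v)=(0,1): 5·0+3·1=3≤30, 4·0+4·1=4≤10, objective 6.
The best lattice point is (0,2), giving 12.

12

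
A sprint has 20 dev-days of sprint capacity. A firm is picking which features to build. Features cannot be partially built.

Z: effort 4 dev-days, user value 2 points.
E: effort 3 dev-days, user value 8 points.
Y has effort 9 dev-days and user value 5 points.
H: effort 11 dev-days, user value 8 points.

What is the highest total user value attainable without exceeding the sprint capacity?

This is an integer program with binary decision variables.
Allowing fractional choices, the relaxed optimum would be about 19.3, but features are indivisible.
Z + E + H: effort 4 + 3 + 11 = 18 ≤ 20, user value 2 + 8 + 8 = 18.
E + H: effort 3 + 11 = 14 ≤ 20, user value 8 + 8 = 16.
Best is Z, E, and H with total user value 18.

18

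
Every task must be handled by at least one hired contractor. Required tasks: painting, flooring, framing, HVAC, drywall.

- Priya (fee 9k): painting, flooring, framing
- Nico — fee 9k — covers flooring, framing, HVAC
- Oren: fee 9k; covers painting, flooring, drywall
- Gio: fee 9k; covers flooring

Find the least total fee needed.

The greedy cost-per-new-task heuristic would pick Priya, Nico, and Oren for 27, but a cheaper cover exists.
Choose Nico and Oren: together they cover painting, flooring, framing, HVAC, drywall — every task.
Total fee: 9 + 9 = 18.
No cover costs less than 18.

18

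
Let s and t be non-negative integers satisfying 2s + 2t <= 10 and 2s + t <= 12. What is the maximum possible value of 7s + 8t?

(s,t)=(0,5): 2·0+2·5=10≤10, 2·0+1·5=5≤12, objective 40.
(s,t)=(1,4): 2·1+2·4=10≤10, 2·1+1·4=6≤12, objective 39.
(s,t)=(0,4): 2·0+2·4=8≤10, 2·0+1·4=4≤12, objective 32.
The best lattice point is (0,5), giving 40.

40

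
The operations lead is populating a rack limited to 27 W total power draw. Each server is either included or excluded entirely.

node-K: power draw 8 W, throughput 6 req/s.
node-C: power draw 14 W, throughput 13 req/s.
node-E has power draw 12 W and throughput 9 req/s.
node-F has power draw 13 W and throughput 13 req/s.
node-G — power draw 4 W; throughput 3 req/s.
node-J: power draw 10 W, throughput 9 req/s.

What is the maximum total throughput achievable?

node-C + node-F: power draw 14 + 13 = 27 ≤ 27, throughput 13 + 13 = 26.
node-F + node-G + node-J: power draw 13 + 4 + 10 = 27 ≤ 27, throughput 13 + 3 + 9 = 25.
node-F + node-J: power draw 13 + 10 = 23 ≤ 27, throughput 13 + 9 = 22.
Best is node-C and node-F with total throughput 26.

26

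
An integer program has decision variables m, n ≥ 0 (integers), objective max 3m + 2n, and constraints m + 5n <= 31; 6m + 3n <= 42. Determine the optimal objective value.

23

(m,n)=(5,4) is feasible, giving 23.
(m,n)=(4,5) is feasible, giving 22.
The best lattice point is (5,4), giving 23.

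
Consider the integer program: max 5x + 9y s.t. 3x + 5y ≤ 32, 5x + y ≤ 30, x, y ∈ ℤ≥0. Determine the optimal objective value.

56

Relaxing integrality, the LP optimum is 57.60 at (x,y) = (0, 6.4), which is not an integer point.
(x,y)=(4,4): 3·4+5·4=32≤32, 5·4+1·4=24≤30, objective 56.
(x,y)=(0,6): 3·0+5·6=30≤32, 5·0+1·6=6≤30, objective 54.
(x,y)=(5,3): 3·5+5·3=30≤32, 5·5+1·3=28≤30, objective 52.
Maximum is 56 at (x,y)=(4,4).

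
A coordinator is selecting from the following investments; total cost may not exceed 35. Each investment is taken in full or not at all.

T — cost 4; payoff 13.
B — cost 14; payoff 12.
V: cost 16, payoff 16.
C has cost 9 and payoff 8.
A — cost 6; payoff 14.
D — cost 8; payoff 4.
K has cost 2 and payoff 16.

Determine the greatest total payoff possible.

63

T + B + A + D + K: cost 4 + 14 + 6 + 8 + 2 = 34 ≤ 35, payoff 13 + 12 + 14 + 4 + 16 = 59.
T + V + A + K: cost 4 + 16 + 6 + 2 = 28 ≤ 35, payoff 13 + 16 + 14 + 16 = 59.
T + B + C + A + K: cost 4 + 14 + 9 + 6 + 2 = 35 ≤ 35, payoff 13 + 12 + 8 + 14 + 16 = 63.
Best is T, B, C, A, and K with total payoff 63.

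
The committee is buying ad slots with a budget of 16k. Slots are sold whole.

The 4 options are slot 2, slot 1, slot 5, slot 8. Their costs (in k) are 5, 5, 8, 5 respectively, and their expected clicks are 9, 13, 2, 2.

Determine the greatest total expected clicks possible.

24

slot 1 + slot 8: cost 5 + 5 = 10 ≤ 16, expected clicks 13 + 2 = 15.
slot 2 + slot 1 + slot 8: cost 5 + 5 + 5 = 15 ≤ 16, expected clicks 9 + 13 + 2 = 24.
slot 2 + slot 1: cost 5 + 5 = 10 ≤ 16, expected clicks 9 + 13 = 22.
Best is slot 2, slot 1, and slot 8 with total expected clicks 24.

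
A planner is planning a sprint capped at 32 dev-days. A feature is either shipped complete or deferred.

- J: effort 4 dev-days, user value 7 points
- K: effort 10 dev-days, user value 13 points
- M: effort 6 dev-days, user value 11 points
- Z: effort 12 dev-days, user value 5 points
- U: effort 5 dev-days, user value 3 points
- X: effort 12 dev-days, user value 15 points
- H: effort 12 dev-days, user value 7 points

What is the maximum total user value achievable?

46

K + M + X: effort 10 + 6 + 12 = 28 ≤ 32, user value 13 + 11 + 15 = 39.
J + K + M + X: effort 4 + 10 + 6 + 12 = 32 ≤ 32, user value 7 + 13 + 11 + 15 = 46.
Best is J, K, M, and X with total user value 46.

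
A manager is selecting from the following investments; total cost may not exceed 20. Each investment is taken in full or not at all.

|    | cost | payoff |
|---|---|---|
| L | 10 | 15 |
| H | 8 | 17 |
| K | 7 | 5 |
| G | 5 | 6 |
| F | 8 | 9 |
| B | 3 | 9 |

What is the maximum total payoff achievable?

35

Treat it as a binary knapsack problem.
Take H, F, and B: cost 8 + 8 + 3 = 19 ≤ 20, payoff 17 + 9 + 9 = 35.
No other feasible combination does better.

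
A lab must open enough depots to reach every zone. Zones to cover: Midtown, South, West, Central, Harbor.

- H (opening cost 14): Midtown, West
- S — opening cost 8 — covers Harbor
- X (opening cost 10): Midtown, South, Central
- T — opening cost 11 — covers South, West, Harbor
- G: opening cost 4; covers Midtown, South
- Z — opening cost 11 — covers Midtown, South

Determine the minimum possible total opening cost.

21

The greedy cost-per-new-zone heuristic would pick G, T, and X for 25, but a cheaper cover exists.
Choose X and T: together they cover Midtown, South, West, Central, Harbor — every zone.
Total opening cost: 10 + 11 = 21.
No cover costs less than 21.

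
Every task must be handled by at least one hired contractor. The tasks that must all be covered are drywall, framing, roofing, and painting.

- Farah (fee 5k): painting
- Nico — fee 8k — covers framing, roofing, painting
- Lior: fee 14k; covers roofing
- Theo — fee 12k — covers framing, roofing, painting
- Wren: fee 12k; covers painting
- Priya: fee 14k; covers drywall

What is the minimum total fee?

22

Choose Nico and Priya: together they cover drywall, framing, roofing, painting — every task.
Total fee: 8 + 14 = 22.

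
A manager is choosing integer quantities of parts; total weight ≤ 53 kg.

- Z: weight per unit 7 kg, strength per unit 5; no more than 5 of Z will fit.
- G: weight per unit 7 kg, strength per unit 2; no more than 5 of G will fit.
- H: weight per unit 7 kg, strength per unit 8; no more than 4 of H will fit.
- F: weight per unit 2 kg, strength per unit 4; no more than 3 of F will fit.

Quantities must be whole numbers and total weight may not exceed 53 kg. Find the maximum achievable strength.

55

F has the best ratio (4/2); taking only F gives at most 3×4 = 12 (stopped by the supply cap of 3).
Mixing does better — 3×Z, 4×H, and 2×F: weight 53 ≤ 53, strength 3·5 + 4·8 + 2·4 = 55.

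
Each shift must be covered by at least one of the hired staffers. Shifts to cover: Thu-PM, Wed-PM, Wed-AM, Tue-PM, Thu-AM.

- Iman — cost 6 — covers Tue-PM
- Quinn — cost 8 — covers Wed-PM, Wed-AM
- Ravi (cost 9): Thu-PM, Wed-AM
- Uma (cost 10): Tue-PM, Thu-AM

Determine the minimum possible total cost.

27

Choose Quinn, Ravi, and Uma: together they cover Thu-PM, Wed-PM, Wed-AM, Tue-PM, Thu-AM — every shift.
Total cost: 8 + 9 + 10 = 27.
No cover costs less than 27.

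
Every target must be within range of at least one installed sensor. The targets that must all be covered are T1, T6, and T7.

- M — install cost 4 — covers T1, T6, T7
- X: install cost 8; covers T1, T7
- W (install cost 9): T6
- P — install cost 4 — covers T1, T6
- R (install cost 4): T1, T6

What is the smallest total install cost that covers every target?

4

This is a weighted set-cover instance.
M alone covers T1, T6, T7 — every target.
Total install cost: 4.
No cover costs less than 4.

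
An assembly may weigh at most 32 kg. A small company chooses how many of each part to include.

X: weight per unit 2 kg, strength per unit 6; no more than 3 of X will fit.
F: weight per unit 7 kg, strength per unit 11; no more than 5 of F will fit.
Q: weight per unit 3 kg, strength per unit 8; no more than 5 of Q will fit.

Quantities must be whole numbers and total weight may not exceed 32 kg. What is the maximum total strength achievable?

72

X has the best ratio (6/2); taking only X gives at most 3×6 = 18 (stopped by the supply cap of 3).
Mixing does better — 3×X, 2×F, and 4×Q: weight 32 ≤ 32, strength 3·6 + 2·11 + 4·8 = 72.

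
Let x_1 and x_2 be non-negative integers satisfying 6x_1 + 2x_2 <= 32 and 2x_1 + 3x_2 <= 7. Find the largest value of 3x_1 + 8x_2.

16

(x_1,x_2)=(0,2) is feasible, giving 16.
(x_1,x_2)=(1,1) is feasible, giving 11.
Maximum is 16 at (x_1,x_2)=(0,2).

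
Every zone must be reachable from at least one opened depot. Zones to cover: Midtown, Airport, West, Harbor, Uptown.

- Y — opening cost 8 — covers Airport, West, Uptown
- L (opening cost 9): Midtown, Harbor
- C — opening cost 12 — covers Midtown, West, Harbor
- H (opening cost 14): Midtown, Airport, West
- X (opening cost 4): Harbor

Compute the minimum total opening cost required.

The greedy cost-per-new-zone heuristic would pick Y, X, and L for 21, but a cheaper cover exists.
Choose Y and L: together they cover Midtown, Airport, West, Harbor, Uptown — every zone.
Total opening cost: 8 + 9 = 17.
No cover costs less than 17.

17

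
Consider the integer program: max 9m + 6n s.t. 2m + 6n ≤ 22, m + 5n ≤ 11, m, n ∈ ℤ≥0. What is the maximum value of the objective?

(m,n)=(11,0): 2·11+6·0=22≤22, 1·11+5·0=11≤11, objective 99.
(m,n)=(10,0): 2·10+6·0=20≤22, 1·10+5·0=10≤11, objective 90.
Maximum is 99 at (m,n)=(11,0).

99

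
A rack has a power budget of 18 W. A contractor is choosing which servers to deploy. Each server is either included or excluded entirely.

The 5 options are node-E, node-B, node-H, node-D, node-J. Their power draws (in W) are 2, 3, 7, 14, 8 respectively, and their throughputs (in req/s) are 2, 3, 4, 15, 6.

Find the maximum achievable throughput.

18

Treat it as a binary knapsack problem.
Allowing fractional choices, the relaxed optimum would be about 19.0, but servers are indivisible.
node-B + node-D: power draw 3 + 14 = 17 ≤ 18, throughput 3 + 15 = 18.
node-D: power draw 14 ≤ 18, throughput 15.
node-E + node-D: power draw 2 + 14 = 16 ≤ 18, throughput 2 + 15 = 17.
Best is node-B and node-D with total throughput 18.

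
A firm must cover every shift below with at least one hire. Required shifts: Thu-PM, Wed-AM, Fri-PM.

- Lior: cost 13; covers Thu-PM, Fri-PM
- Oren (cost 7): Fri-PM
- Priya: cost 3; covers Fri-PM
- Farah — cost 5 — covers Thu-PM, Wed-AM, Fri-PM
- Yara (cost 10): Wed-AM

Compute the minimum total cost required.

Farah alone covers Thu-PM, Wed-AM, Fri-PM — every shift.
Total cost: 5.

5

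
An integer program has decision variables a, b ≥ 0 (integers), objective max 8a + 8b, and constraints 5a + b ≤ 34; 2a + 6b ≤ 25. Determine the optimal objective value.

64

The continuous relaxation peaks at (6.39, 2.04) with value 67.43; rounding to a feasible lattice point costs some objective.
(a,b)=(6,2): 5·6+1·2=32≤34, 2·6+6·2=24≤25, objective 64.
(a,b)=(6,1): 5·6+1·1=31≤34, 2·6+6·1=18≤25, objective 56.
(a,b)=(5,2): 5·5+1·2=27≤34, 2·5+6·2=22≤25, objective 56.
(a,b)=(5,1): 5·5+1·1=26≤34, 2·5+6·1=16≤25, objective 48.
No feasible integer point exceeds 64.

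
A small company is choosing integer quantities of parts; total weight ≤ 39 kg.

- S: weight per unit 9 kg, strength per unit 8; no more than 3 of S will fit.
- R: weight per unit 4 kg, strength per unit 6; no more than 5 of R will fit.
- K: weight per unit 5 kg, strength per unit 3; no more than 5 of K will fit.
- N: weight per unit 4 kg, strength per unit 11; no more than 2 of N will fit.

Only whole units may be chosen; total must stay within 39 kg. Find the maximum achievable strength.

N has the best ratio (11/4); taking only N gives at most 2×11 = 22 (stopped by the supply cap of 2).
Mixing does better — 1×S, 5×R, and 2×N: weight 37 ≤ 39, strength 1·8 + 5·6 + 2·11 = 60.

60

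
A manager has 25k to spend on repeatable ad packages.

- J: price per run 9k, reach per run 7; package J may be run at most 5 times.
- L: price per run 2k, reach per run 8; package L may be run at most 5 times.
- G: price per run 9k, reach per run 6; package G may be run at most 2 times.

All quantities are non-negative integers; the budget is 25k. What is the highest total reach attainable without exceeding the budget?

47

L has the best ratio (8/2); taking only L gives at most 5×8 = 40 (stopped by the supply cap of 5).
Mixing does better — 1×J and 5×L: price 19 ≤ 25, reach 1·7 + 5·8 = 47.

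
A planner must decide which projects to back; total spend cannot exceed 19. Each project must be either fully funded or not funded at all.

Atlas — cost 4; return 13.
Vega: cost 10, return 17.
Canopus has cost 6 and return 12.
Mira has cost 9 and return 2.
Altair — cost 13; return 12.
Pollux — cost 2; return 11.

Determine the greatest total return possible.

This is an integer program with binary decision variables.
Allowing fractional choices, the relaxed optimum would be about 47.9, but projects are indivisible.
Atlas + Vega + Pollux: cost 4 + 10 + 2 = 16 ≤ 19, return 13 + 17 + 11 = 41.
Vega + Canopus + Pollux: cost 10 + 6 + 2 = 18 ≤ 19, return 17 + 12 + 11 = 40.
Atlas + Canopus + Pollux: cost 4 + 6 + 2 = 12 ≤ 19, return 13 + 12 + 11 = 36.
Best is Atlas, Vega, and Pollux with total return 41.

41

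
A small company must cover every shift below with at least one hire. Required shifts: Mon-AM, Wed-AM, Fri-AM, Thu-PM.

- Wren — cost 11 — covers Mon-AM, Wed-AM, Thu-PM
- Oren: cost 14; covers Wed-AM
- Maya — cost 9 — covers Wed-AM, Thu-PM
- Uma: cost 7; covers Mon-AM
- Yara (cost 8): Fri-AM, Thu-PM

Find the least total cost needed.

This is a weighted set-cover instance.
Choose Wren and Yara: together they cover Mon-AM, Wed-AM, Fri-AM, Thu-PM — every shift.
Total cost: 11 + 8 = 19.
No cover costs less than 19.

19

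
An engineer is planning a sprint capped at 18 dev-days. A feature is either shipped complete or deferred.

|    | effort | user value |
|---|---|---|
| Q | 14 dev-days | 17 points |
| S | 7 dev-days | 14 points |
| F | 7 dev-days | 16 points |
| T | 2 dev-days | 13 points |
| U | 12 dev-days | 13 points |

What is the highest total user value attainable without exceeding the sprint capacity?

S + F + T: effort 7 + 7 + 2 = 16 ≤ 18, user value 14 + 16 + 13 = 43.
S + F: effort 7 + 7 = 14 ≤ 18, user value 14 + 16 = 30.
Q + T: effort 14 + 2 = 16 ≤ 18, user value 17 + 13 = 30.
Best is S, F, and T with total user value 43.

43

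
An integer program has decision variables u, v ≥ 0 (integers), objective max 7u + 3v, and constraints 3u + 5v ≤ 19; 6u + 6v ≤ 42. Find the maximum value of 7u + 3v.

(u,v)=(6,0) is feasible, giving 42.
(u,v)=(5,0) is feasible, giving 35.
Maximum is 42 at (u,v)=(6,0).

42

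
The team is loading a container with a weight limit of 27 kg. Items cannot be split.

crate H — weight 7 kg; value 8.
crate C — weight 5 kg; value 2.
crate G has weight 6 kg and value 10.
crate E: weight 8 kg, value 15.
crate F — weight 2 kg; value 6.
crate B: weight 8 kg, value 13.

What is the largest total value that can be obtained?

44

Take crate G, crate E, crate F, and crate B: weight 6 + 8 + 2 + 8 = 24 ≤ 27, value 10 + 15 + 6 + 13 = 44.
No other feasible combination does better.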